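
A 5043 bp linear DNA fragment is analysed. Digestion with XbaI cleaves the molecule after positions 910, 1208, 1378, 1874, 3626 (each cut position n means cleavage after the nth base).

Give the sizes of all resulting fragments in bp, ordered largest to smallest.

1752, 1417, 910, 496, 298, 170 bp

Linear molecule, 5 cuts → 6 fragments:
  910 − 0 = 910 bp
  1208 − 910 = 298 bp
  1378 − 1208 = 170 bp
  1874 − 1378 = 496 bp
  3626 − 1874 = 1752 bp
  5043 − 3626 = 1417 bp
Sorted largest to smallest: 1752, 1417, 910, 496, 298, 170 bp.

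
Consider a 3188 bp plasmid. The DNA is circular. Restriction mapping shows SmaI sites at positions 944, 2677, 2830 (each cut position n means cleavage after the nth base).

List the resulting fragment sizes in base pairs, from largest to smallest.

Circular molecule, 3 cuts → 3 fragments:
  2677 − 944 = 1733 bp
  2830 − 2677 = 153 bp
  wrap: 3188 − 2830 + 944 = 1302 bp
Sorted largest to smallest: 1733, 1302, 153 bp.

1733, 1302, 153 bp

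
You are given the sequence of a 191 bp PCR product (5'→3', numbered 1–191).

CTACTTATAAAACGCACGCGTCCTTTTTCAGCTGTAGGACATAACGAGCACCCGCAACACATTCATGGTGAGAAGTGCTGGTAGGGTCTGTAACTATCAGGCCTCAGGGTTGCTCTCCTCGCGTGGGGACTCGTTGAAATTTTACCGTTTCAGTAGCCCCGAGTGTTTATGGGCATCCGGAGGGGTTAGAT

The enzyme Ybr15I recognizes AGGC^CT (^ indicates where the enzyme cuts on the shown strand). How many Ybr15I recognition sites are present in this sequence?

1

AGGCCT occurs starting at position 99.
Ybr15I cuts at 1 site.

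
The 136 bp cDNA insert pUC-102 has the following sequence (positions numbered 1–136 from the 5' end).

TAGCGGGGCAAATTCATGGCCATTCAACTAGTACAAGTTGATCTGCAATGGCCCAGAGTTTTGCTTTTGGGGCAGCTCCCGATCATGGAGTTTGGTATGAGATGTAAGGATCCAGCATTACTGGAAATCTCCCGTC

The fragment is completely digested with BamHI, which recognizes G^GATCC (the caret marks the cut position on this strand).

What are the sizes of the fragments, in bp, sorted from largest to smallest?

108, 28 bp

The BamHI site (GGATCC) starts at position 108.
BamHI cuts after the first base of each site, so after position 108.
Linear molecule, 1 cut → 2 fragments:
  1–108 → 108 bp
  109–136 → 28 bp
Sorted largest to smallest: 108, 28 bp.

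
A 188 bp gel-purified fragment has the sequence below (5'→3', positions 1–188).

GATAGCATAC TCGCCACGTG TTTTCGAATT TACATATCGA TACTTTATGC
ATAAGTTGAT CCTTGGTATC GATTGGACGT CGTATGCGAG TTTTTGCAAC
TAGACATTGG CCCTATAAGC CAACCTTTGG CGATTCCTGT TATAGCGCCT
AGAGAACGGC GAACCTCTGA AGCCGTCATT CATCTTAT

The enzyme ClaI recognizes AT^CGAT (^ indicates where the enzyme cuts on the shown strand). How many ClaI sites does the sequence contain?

ATCGAT occurs starting at positions 36, 68.
ClaI cuts at 2 sites.

2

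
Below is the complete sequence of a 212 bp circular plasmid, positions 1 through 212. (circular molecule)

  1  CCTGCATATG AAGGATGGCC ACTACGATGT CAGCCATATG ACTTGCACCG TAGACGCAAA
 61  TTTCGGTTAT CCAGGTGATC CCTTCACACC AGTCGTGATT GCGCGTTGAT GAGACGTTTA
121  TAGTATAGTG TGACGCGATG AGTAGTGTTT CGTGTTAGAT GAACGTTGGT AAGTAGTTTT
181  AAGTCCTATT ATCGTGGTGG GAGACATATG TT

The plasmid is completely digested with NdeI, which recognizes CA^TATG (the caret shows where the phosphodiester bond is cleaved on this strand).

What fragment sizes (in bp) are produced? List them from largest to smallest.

NdeI sites (CATATG) start at positions 5, 35, 205.
NdeI cuts after base 2 of each site, so after positions 6, 36, 206.
Circular molecule, 3 cuts → 3 fragments:
  7–36 → 30 bp
  37–206 → 170 bp
  207–212 then 1–6 → 6 + 6 = 12 bp
Sorted largest to smallest: 170, 30, 12 bp.

170, 30, 12 bp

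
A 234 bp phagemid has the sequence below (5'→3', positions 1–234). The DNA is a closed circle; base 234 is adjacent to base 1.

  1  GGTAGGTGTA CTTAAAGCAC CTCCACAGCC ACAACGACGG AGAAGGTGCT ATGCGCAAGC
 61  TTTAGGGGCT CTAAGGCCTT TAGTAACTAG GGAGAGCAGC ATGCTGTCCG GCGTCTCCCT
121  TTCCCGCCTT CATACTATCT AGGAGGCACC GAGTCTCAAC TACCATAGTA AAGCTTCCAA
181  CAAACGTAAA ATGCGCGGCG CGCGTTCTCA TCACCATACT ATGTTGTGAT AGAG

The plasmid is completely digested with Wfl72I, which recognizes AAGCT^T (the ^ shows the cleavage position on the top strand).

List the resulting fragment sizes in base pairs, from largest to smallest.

Wfl72I sites (AAGCTT) start at positions 57, 171.
Wfl72I cuts after base 5 of each site (before the last base), so after positions 61, 175.
Circular molecule, 2 cuts → 2 fragments:
  62–175 → 114 bp
  176–234 then 1–61 → 59 + 61 = 120 bp
Sorted largest to smallest: 120, 114 bp.

120, 114 bp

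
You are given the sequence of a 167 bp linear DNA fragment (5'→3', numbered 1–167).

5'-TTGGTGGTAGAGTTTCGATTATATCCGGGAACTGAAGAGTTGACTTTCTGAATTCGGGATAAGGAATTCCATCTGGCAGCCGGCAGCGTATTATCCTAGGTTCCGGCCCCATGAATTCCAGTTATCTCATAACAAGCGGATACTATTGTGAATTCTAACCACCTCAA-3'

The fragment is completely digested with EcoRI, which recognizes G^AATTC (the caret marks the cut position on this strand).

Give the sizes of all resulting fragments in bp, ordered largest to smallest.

50, 49, 37, 17, 14 bp

EcoRI sites (GAATTC) start at positions 50, 64, 113, 150.
EcoRI cuts after the first base of each site, so after positions 50, 64, 113, 150.
Linear molecule, 4 cuts → 5 fragments:
  1–50 → 50 bp
  51–64 → 14 bp
  65–113 → 49 bp
  114–150 → 37 bp
  151–167 → 17 bp
Sorted largest to smallest: 50, 49, 37, 17, 14 bp.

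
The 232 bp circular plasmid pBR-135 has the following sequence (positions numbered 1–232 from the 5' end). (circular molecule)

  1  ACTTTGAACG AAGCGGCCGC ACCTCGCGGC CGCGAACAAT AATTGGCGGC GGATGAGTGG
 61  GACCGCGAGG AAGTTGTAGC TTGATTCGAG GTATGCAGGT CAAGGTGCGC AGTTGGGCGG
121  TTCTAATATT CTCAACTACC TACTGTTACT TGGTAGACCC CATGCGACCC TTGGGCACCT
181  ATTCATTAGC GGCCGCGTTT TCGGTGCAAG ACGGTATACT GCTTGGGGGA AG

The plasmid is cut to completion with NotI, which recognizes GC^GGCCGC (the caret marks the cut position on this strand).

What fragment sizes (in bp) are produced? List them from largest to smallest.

NotI sites (GCGGCCGC) start at positions 13, 26, 189.
NotI cuts after base 2 of each site, so after positions 14, 27, 190.
Circular molecule, 3 cuts → 3 fragments:
  15–27 → 13 bp
  28–190 → 163 bp
  191–232 then 1–14 → 42 + 14 = 56 bp
Sorted largest to smallest: 163, 56, 13 bp.

163, 56, 13 bp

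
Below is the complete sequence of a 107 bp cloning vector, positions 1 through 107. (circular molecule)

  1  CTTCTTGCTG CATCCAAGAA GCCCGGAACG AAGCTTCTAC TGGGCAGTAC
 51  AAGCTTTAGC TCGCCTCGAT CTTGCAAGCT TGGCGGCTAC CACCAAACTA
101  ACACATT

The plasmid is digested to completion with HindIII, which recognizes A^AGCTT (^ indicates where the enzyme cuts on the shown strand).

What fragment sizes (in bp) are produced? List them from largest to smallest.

HindIII sites (AAGCTT) start at positions 31, 51, 76.
HindIII cuts after the first base of each site, so after positions 31, 51, 76.
Circular molecule, 3 cuts → 3 fragments:
  32–51 → 20 bp
  52–76 → 25 bp
  77–107 then 1–31 → 31 + 31 = 62 bp
Sorted largest to smallest: 62, 25, 20 bp.

62, 25, 20 bp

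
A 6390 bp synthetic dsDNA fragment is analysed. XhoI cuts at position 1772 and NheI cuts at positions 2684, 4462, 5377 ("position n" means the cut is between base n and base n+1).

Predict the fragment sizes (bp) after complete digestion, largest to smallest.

Combined cut positions (sorted): 1772, 2684, 4462, 5377.
Linear molecule, 4 cuts → 5 fragments:
  1772 − 0 = 1772 bp
  2684 − 1772 = 912 bp
  4462 − 2684 = 1778 bp
  5377 − 4462 = 915 bp
  6390 − 5377 = 1013 bp
Sorted largest to smallest: 1778, 1772, 1013, 915, 912 bp.

1778, 1772, 1013, 915, 912 bp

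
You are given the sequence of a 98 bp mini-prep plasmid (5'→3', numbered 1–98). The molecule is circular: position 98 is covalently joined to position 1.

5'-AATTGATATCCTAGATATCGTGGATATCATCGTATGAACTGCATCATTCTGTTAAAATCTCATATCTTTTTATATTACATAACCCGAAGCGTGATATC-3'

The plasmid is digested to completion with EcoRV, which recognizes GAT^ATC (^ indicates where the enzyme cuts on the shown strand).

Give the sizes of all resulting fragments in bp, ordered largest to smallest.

EcoRV sites (GATATC) start at positions 5, 14, 23, 93.
EcoRV cuts after base 3 of each site, so after positions 7, 16, 25, 95.
Circular molecule, 4 cuts → 4 fragments:
  8–16 → 9 bp
  17–25 → 9 bp
  26–95 → 70 bp
  96–98 then 1–7 → 3 + 7 = 10 bp
Sorted largest to smallest: 70, 10, 9, 9 bp.

70, 10, 9, 9 bp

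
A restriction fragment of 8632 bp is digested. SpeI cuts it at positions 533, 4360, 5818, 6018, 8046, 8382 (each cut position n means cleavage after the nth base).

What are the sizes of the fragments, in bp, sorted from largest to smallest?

Linear molecule, 6 cuts → 7 fragments:
  533 − 0 = 533 bp
  4360 − 533 = 3827 bp
  5818 − 4360 = 1458 bp
  6018 − 5818 = 200 bp
  8046 − 6018 = 2028 bp
  8382 − 8046 = 336 bp
  8632 − 8382 = 250 bp
Sorted largest to smallest: 3827, 2028, 1458, 533, 336, 250, 200 bp.

3827, 2028, 1458, 533, 336, 250, 200 bp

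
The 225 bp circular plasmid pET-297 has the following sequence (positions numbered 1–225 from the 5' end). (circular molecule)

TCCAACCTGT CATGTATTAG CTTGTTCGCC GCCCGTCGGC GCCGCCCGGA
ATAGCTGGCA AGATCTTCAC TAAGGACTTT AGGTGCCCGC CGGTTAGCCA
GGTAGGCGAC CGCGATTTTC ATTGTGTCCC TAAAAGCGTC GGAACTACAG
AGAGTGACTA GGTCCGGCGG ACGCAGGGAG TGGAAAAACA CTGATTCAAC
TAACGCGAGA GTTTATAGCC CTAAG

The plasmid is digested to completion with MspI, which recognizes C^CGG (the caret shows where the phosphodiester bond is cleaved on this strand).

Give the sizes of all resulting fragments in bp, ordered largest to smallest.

MspI sites (CCGG) start at positions 46, 90, 164.
MspI cuts after the first base of each site, so after positions 46, 90, 164.
Circular molecule, 3 cuts → 3 fragments:
  47–90 → 44 bp
  91–164 → 74 bp
  165–225 then 1–46 → 61 + 46 = 107 bp
Sorted largest to smallest: 107, 74, 44 bp.

107, 74, 44 bp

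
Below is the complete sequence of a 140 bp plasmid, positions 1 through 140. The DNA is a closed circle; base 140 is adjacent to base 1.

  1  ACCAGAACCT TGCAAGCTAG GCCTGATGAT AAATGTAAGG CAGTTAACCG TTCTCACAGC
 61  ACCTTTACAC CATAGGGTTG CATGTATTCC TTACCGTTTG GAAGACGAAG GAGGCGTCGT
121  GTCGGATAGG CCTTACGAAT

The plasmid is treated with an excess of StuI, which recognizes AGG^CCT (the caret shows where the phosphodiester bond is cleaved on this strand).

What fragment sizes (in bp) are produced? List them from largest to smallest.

StuI sites (AGGCCT) start at positions 19, 128.
StuI cuts after base 3 of each site, so after positions 21, 130.
Circular molecule, 2 cuts → 2 fragments:
  22–130 → 109 bp
  131–140 then 1–21 → 10 + 21 = 31 bp
Sorted largest to smallest: 109, 31 bp.

109, 31 bp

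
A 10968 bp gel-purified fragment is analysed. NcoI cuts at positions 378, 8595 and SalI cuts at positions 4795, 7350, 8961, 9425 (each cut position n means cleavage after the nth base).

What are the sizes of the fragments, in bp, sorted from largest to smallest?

Combined cut positions (sorted): 378, 4795, 7350, 8595, 8961, 9425.
Linear molecule, 6 cuts → 7 fragments:
  378 − 0 = 378 bp
  4795 − 378 = 4417 bp
  7350 − 4795 = 2555 bp
  8595 − 7350 = 1245 bp
  8961 − 8595 = 366 bp
  9425 − 8961 = 464 bp
  10968 − 9425 = 1543 bp
Sorted largest to smallest: 4417, 2555, 1543, 1245, 464, 378, 366 bp.

4417, 2555, 1543, 1245, 464, 378, 366 bp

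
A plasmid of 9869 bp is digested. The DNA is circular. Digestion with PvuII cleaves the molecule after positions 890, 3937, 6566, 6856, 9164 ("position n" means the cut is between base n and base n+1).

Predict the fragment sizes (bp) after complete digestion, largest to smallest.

Circular molecule, 5 cuts → 5 fragments:
  3937 − 890 = 3047 bp
  6566 − 3937 = 2629 bp
  6856 − 6566 = 290 bp
  9164 − 6856 = 2308 bp
  wrap: 9869 − 9164 + 890 = 1595 bp
Sorted largest to smallest: 3047, 2629, 2308, 1595, 290 bp.

3047, 2629, 2308, 1595, 290 bp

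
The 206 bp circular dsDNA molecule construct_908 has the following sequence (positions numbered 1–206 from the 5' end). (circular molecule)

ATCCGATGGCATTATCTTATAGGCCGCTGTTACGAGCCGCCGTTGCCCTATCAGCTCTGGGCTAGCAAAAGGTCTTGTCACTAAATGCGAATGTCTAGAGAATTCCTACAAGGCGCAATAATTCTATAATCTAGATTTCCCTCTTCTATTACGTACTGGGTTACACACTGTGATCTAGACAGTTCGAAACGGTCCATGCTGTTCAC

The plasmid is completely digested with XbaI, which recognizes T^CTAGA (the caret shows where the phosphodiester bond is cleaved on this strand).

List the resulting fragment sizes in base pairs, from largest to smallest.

XbaI sites (TCTAGA) start at positions 94, 130, 174.
XbaI cuts after the first base of each site, so after positions 94, 130, 174.
Circular molecule, 3 cuts → 3 fragments:
  95–130 → 36 bp
  131–174 → 44 bp
  175–206 then 1–94 → 32 + 94 = 126 bp
Sorted largest to smallest: 126, 44, 36 bp.

126, 44, 36 bp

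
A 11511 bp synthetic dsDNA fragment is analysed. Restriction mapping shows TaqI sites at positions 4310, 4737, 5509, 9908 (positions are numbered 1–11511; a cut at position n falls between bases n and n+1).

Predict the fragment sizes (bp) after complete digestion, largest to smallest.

4399, 4310, 1603, 772, 427 bp

Linear molecule, 4 cuts → 5 fragments:
  4310 − 0 = 4310 bp
  4737 − 4310 = 427 bp
  5509 − 4737 = 772 bp
  9908 − 5509 = 4399 bp
  11511 − 9908 = 1603 bp
Sorted largest to smallest: 4399, 4310, 1603, 772, 427 bp.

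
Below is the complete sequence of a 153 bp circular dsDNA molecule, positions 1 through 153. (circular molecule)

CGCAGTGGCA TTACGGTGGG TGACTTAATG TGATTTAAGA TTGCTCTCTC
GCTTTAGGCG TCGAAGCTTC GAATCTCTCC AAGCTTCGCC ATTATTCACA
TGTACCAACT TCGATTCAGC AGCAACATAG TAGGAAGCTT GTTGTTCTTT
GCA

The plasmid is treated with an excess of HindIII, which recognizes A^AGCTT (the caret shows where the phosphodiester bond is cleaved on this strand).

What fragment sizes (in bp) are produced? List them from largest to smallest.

HindIII sites (AAGCTT) start at positions 64, 81, 135.
HindIII cuts after the first base of each site, so after positions 64, 81, 135.
Circular molecule, 3 cuts → 3 fragments:
  65–81 → 17 bp
  82–135 → 54 bp
  136–153 then 1–64 → 18 + 64 = 82 bp
Sorted largest to smallest: 82, 54, 17 bp.

82, 54, 17 bp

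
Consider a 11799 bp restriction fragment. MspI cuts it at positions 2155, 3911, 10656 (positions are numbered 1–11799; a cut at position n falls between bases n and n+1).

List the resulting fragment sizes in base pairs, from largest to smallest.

Linear molecule, 3 cuts → 4 fragments:
  2155 − 0 = 2155 bp
  3911 − 2155 = 1756 bp
  10656 − 3911 = 6745 bp
  11799 − 10656 = 1143 bp
Sorted largest to smallest: 6745, 2155, 1756, 1143 bp.

6745, 2155, 1756, 1143 bp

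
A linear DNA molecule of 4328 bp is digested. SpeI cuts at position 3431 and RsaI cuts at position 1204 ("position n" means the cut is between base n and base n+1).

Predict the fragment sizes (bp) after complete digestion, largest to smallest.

Combined cut positions (sorted): 1204, 3431.
Linear molecule, 2 cuts → 3 fragments:
  1204 − 0 = 1204 bp
  3431 − 1204 = 2227 bp
  4328 − 3431 = 897 bp
Sorted largest to smallest: 2227, 1204, 897 bp.

2227, 1204, 897 bp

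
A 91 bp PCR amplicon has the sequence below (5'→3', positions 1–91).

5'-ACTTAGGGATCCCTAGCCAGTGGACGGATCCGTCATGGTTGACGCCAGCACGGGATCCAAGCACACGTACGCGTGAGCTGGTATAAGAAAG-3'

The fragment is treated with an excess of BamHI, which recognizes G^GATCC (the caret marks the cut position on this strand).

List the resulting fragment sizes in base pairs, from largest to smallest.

BamHI sites (GGATCC) start at positions 7, 26, 53.
BamHI cuts after the first base of each site, so after positions 7, 26, 53.
Linear molecule, 3 cuts → 4 fragments:
  1–7 → 7 bp
  8–26 → 19 bp
  27–53 → 27 bp
  54–91 → 38 bp
Sorted largest to smallest: 38, 27, 19, 7 bp.

38, 27, 19, 7 bp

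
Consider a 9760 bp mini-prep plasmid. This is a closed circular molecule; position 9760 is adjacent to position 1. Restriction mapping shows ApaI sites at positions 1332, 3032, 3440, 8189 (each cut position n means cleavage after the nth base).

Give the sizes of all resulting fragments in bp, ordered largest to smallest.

Circular molecule, 4 cuts → 4 fragments:
  3032 − 1332 = 1700 bp
  3440 − 3032 = 408 bp
  8189 − 3440 = 4749 bp
  wrap: 9760 − 8189 + 1332 = 2903 bp
Sorted largest to smallest: 4749, 2903, 1700, 408 bp.

4749, 2903, 1700, 408 bp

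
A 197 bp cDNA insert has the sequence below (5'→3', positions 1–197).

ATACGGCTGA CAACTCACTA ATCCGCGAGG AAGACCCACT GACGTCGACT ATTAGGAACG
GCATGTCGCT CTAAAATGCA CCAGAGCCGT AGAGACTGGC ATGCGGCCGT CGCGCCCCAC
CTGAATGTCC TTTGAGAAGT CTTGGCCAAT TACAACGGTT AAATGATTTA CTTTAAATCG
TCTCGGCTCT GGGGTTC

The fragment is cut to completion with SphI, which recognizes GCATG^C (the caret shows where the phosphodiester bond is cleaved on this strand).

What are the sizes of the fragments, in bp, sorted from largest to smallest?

103, 94 bp

The SphI site (GCATGC) starts at position 99.
SphI cuts after base 5 of each site (before the last base), so after position 103.
Linear molecule, 1 cut → 2 fragments:
  1–103 → 103 bp
  104–197 → 94 bp
Sorted largest to smallest: 103, 94 bp.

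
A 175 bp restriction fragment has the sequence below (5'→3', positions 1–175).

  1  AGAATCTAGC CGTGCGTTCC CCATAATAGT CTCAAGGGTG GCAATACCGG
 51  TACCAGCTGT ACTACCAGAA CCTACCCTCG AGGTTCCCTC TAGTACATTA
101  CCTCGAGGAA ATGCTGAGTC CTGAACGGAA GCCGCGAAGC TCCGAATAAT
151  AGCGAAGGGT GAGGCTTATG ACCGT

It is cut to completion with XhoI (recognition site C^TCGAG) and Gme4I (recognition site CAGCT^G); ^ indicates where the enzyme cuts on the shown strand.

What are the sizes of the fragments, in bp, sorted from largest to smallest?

73, 58, 25, 19 bp

XhoI sites (CTCGAG) start at positions 77, 102.
XhoI cuts after the first base of each site, so after positions 77, 102.
The Gme4I site (CAGCTG) starts at position 54.
Gme4I cuts after base 5 of each site (before the last base), so after position 58.
Combined cut positions: 58, 77, 102.
Linear molecule, 3 cuts → 4 fragments:
  1–58 → 58 bp
  59–77 → 19 bp
  78–102 → 25 bp
  103–175 → 73 bp
Sorted largest to smallest: 73, 58, 25, 19 bp.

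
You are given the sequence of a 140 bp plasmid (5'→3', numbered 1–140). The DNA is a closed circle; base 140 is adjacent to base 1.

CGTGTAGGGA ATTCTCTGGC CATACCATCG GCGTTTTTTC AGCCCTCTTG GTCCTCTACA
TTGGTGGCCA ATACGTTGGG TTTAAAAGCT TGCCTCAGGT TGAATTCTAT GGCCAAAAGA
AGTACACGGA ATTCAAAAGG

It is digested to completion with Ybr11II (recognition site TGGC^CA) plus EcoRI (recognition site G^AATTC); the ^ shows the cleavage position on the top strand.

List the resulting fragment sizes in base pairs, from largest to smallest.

48, 34, 20, 16, 11, 11 bp

Ybr11II sites (TGGCCA) start at positions 17, 65, 110.
Ybr11II cuts after base 4 of each site, so after positions 20, 68, 113.
EcoRI sites (GAATTC) start at positions 9, 102, 129.
EcoRI cuts after the first base of each site, so after positions 9, 102, 129.
Combined cut positions: 9, 20, 68, 102, 113, 129.
Circular molecule, 6 cuts → 6 fragments:
  10–20 → 11 bp
  21–68 → 48 bp
  69–102 → 34 bp
  103–113 → 11 bp
  114–129 → 16 bp
  130–140 then 1–9 → 11 + 9 = 20 bp
Sorted largest to smallest: 48, 34, 20, 16, 11, 11 bp.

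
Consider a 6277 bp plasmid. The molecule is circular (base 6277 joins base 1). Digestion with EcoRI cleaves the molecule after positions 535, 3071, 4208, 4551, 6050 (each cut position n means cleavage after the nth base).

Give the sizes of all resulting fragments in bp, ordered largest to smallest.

2536, 1499, 1137, 762, 343 bp

Circular molecule, 5 cuts → 5 fragments:
  3071 − 535 = 2536 bp
  4208 − 3071 = 1137 bp
  4551 − 4208 = 343 bp
  6050 − 4551 = 1499 bp
  wrap: 6277 − 6050 + 535 = 762 bp
Sorted largest to smallest: 2536, 1499, 1137, 762, 343 bp.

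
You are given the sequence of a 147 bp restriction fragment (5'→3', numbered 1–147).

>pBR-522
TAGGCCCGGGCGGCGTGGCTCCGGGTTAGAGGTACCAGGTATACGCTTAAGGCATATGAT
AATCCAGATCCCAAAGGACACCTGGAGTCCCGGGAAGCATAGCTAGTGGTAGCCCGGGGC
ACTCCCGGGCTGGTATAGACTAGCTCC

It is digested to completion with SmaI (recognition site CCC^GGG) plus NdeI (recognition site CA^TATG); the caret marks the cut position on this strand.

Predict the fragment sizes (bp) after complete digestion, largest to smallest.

47, 37, 24, 21, 11, 7 bp

SmaI sites (CCCGGG) start at positions 5, 89, 113, 124.
SmaI cuts after base 3 of each site, so after positions 7, 91, 115, 126.
The NdeI site (CATATG) starts at position 53.
NdeI cuts after base 2 of each site, so after position 54.
Combined cut positions: 7, 54, 91, 115, 126.
Linear molecule, 5 cuts → 6 fragments:
  1–7 → 7 bp
  8–54 → 47 bp
  55–91 → 37 bp
  92–115 → 24 bp
  116–126 → 11 bp
  127–147 → 21 bp
Sorted largest to smallest: 47, 37, 24, 21, 11, 7 bp.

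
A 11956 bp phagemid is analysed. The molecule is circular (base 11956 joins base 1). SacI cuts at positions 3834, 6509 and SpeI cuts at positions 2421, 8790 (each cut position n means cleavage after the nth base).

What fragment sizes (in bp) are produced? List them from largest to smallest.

5587, 2675, 2281, 1413 bp

Combined cut positions (sorted): 2421, 3834, 6509, 8790.
Circular molecule, 4 cuts → 4 fragments:
  3834 − 2421 = 1413 bp
  6509 − 3834 = 2675 bp
  8790 − 6509 = 2281 bp
  wrap: 11956 − 8790 + 2421 = 5587 bp
Sorted largest to smallest: 5587, 2675, 2281, 1413 bp.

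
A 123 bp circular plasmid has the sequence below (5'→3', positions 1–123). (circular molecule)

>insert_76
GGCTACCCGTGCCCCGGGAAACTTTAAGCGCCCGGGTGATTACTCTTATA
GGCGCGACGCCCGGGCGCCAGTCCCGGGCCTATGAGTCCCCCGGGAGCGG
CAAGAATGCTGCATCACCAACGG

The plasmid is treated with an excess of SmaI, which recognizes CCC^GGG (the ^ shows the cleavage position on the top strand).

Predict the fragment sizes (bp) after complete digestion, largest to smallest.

46, 29, 18, 17, 13 bp

SmaI sites (CCCGGG) start at positions 13, 31, 60, 73, 90.
SmaI cuts after base 3 of each site, so after positions 15, 33, 62, 75, 92.
Circular molecule, 5 cuts → 5 fragments:
  16–33 → 18 bp
  34–62 → 29 bp
  63–75 → 13 bp
  76–92 → 17 bp
  93–123 then 1–15 → 31 + 15 = 46 bp
Sorted largest to smallest: 46, 29, 18, 17, 13 bp.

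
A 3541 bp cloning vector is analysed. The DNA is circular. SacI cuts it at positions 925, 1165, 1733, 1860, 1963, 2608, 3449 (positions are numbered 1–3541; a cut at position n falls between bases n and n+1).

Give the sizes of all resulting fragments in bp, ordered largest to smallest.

Circular molecule, 7 cuts → 7 fragments:
  1165 − 925 = 240 bp
  1733 − 1165 = 568 bp
  1860 − 1733 = 127 bp
  1963 − 1860 = 103 bp
  2608 − 1963 = 645 bp
  3449 − 2608 = 841 bp
  wrap: 3541 − 3449 + 925 = 1017 bp
Sorted largest to smallest: 1017, 841, 645, 568, 240, 127, 103 bp.

1017, 841, 645, 568, 240, 127, 103 bp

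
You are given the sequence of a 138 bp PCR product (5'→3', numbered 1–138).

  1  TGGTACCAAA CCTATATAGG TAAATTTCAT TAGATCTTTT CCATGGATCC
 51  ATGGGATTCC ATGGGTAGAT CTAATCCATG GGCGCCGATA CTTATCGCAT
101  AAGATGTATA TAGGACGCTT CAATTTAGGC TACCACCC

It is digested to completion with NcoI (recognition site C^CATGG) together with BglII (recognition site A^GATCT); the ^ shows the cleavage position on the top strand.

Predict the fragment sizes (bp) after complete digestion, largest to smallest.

62, 32, 10, 9, 9, 8, 8 bp

NcoI sites (CCATGG) start at positions 41, 49, 59, 76.
NcoI cuts after the first base of each site, so after positions 41, 49, 59, 76.
BglII sites (AGATCT) start at positions 32, 67.
BglII cuts after the first base of each site, so after positions 32, 67.
Combined cut positions: 32, 41, 49, 59, 67, 76.
Linear molecule, 6 cuts → 7 fragments:
  1–32 → 32 bp
  33–41 → 9 bp
  42–49 → 8 bp
  50–59 → 10 bp
  60–67 → 8 bp
  68–76 → 9 bp
  77–138 → 62 bp
Sorted largest to smallest: 62, 32, 10, 9, 9, 8, 8 bp.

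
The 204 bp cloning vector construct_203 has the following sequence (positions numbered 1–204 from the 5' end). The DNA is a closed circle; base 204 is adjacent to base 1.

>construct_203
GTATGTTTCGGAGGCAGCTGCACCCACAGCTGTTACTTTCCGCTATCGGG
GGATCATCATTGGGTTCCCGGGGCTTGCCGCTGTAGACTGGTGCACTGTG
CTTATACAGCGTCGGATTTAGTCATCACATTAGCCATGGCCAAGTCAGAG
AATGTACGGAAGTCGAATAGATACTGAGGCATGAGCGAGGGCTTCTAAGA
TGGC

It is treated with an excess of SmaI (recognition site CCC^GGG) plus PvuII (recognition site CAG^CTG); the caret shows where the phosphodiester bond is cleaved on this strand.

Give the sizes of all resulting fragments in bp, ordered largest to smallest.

152, 40, 12 bp

The SmaI site (CCCGGG) starts at position 67.
SmaI cuts after base 3 of each site, so after position 69.
PvuII sites (CAGCTG) start at positions 15, 27.
PvuII cuts after base 3 of each site, so after positions 17, 29.
Combined cut positions: 17, 29, 69.
Circular molecule, 3 cuts → 3 fragments:
  18–29 → 12 bp
  30–69 → 40 bp
  70–204 then 1–17 → 135 + 17 = 152 bp
Sorted largest to smallest: 152, 40, 12 bp.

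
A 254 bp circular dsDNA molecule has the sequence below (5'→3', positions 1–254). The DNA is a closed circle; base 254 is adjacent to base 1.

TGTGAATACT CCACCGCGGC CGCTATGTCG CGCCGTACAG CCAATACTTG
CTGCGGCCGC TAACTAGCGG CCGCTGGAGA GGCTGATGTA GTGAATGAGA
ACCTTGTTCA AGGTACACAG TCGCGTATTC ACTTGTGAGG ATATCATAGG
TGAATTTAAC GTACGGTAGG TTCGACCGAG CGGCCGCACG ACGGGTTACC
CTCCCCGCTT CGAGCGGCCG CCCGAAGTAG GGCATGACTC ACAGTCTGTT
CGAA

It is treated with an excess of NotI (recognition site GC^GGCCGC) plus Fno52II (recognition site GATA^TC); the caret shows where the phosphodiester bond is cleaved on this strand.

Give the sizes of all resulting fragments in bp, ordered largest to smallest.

75, 56, 38, 37, 34, 14 bp

NotI sites (GCGGCCGC) start at positions 16, 53, 67, 180, 214.
NotI cuts after base 2 of each site, so after positions 17, 54, 68, 181, 215.
The Fno52II site (GATATC) starts at position 140.
Fno52II cuts after base 4 of each site, so after position 143.
Combined cut positions: 17, 54, 68, 143, 181, 215.
Circular molecule, 6 cuts → 6 fragments:
  18–54 → 37 bp
  55–68 → 14 bp
  69–143 → 75 bp
  144–181 → 38 bp
  182–215 → 34 bp
  216–254 then 1–17 → 39 + 17 = 56 bp
Sorted largest to smallest: 75, 56, 38, 37, 34, 14 bp.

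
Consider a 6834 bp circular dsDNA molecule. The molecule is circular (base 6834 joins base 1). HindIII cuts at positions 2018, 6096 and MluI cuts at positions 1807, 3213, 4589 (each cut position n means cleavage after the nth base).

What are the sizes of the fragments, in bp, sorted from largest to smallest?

2545, 1507, 1376, 1195, 211 bp

Combined cut positions (sorted): 1807, 2018, 3213, 4589, 6096.
Circular molecule, 5 cuts → 5 fragments:
  2018 − 1807 = 211 bp
  3213 − 2018 = 1195 bp
  4589 − 3213 = 1376 bp
  6096 − 4589 = 1507 bp
  wrap: 6834 − 6096 + 1807 = 2545 bp
Sorted largest to smallest: 2545, 1507, 1376, 1195, 211 bp.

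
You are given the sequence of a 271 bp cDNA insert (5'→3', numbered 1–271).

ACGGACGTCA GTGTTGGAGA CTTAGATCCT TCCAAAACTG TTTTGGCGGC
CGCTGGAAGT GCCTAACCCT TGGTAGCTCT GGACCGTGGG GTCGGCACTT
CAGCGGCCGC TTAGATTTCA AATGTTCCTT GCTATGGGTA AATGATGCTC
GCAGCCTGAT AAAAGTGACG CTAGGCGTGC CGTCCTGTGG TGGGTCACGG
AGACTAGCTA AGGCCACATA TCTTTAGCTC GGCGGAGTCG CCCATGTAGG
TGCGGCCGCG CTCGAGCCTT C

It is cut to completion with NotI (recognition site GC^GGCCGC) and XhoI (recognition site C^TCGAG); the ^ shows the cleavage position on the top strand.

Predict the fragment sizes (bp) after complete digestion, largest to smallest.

149, 57, 47, 10, 8 bp

NotI sites (GCGGCCGC) start at positions 46, 103, 252.
NotI cuts after base 2 of each site, so after positions 47, 104, 253.
The XhoI site (CTCGAG) starts at position 261.
XhoI cuts after the first base of each site, so after position 261.
Combined cut positions: 47, 104, 253, 261.
Linear molecule, 4 cuts → 5 fragments:
  1–47 → 47 bp
  48–104 → 57 bp
  105–253 → 149 bp
  254–261 → 8 bp
  262–271 → 10 bp
Sorted largest to smallest: 149, 57, 47, 10, 8 bp.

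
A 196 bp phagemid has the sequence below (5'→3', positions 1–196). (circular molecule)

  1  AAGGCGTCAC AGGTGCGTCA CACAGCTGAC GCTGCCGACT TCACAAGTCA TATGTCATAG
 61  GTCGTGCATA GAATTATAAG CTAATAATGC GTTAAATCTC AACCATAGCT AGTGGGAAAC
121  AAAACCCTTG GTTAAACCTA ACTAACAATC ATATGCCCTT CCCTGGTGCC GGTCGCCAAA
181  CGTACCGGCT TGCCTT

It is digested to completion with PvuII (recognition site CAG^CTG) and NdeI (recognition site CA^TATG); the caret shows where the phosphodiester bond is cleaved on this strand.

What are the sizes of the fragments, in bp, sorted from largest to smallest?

101, 70, 25 bp

The PvuII site (CAGCTG) starts at position 23.
PvuII cuts after base 3 of each site, so after position 25.
NdeI sites (CATATG) start at positions 49, 150.
NdeI cuts after base 2 of each site, so after positions 50, 151.
Combined cut positions: 25, 50, 151.
Circular molecule, 3 cuts → 3 fragments:
  26–50 → 25 bp
  51–151 → 101 bp
  152–196 then 1–25 → 45 + 25 = 70 bp
Sorted largest to smallest: 101, 70, 25 bp.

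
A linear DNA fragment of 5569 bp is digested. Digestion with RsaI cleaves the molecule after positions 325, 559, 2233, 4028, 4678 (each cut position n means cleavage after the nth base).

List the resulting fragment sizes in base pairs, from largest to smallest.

1795, 1674, 891, 650, 325, 234 bp

Linear molecule, 5 cuts → 6 fragments:
  325 − 0 = 325 bp
  559 − 325 = 234 bp
  2233 − 559 = 1674 bp
  4028 − 2233 = 1795 bp
  4678 − 4028 = 650 bp
  5569 − 4678 = 891 bp
Sorted largest to smallest: 1795, 1674, 891, 650, 325, 234 bp.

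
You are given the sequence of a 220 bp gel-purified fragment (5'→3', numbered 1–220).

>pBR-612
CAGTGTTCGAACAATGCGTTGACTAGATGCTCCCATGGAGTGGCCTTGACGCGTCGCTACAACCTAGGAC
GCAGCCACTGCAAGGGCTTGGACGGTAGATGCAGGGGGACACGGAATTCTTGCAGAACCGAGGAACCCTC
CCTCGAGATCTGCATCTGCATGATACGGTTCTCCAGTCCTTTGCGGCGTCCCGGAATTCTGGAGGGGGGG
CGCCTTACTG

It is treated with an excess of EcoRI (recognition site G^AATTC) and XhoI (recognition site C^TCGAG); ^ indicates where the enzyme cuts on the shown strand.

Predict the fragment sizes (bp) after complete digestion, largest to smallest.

EcoRI sites (GAATTC) start at positions 114, 194.
EcoRI cuts after the first base of each site, so after positions 114, 194.
The XhoI site (CTCGAG) starts at position 142.
XhoI cuts after the first base of each site, so after position 142.
Combined cut positions: 114, 142, 194.
Linear molecule, 3 cuts → 4 fragments:
  1–114 → 114 bp
  115–142 → 28 bp
  143–194 → 52 bp
  195–220 → 26 bp
Sorted largest to smallest: 114, 52, 28, 26 bp.

114, 52, 28, 26 bp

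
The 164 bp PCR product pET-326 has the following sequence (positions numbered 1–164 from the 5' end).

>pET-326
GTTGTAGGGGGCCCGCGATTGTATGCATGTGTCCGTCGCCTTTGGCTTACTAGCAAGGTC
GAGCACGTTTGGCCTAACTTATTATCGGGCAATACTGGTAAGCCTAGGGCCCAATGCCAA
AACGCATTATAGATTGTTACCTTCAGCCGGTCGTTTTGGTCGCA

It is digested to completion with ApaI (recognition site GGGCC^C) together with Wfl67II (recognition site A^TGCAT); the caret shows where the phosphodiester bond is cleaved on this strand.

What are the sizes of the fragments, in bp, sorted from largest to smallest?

88, 53, 13, 10 bp

ApaI sites (GGGCCC) start at positions 9, 107.
ApaI cuts after base 5 of each site (before the last base), so after positions 13, 111.
The Wfl67II site (ATGCAT) starts at position 23.
Wfl67II cuts after the first base of each site, so after position 23.
Combined cut positions: 13, 23, 111.
Linear molecule, 3 cuts → 4 fragments:
  1–13 → 13 bp
  14–23 → 10 bp
  24–111 → 88 bp
  112–164 → 53 bp
Sorted largest to smallest: 88, 53, 13, 10 bp.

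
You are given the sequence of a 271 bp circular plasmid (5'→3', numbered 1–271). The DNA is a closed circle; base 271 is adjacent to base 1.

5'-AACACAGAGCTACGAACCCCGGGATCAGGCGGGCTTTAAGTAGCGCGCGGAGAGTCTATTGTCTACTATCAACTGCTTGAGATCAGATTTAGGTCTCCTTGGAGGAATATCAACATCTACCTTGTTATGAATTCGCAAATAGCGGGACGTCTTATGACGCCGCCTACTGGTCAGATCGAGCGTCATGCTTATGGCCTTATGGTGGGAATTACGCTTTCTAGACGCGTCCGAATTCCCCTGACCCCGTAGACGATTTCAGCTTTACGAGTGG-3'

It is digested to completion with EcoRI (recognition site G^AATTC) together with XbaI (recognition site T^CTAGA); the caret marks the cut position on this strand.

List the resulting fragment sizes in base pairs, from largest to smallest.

EcoRI sites (GAATTC) start at positions 129, 230.
EcoRI cuts after the first base of each site, so after positions 129, 230.
The XbaI site (TCTAGA) starts at position 217.
XbaI cuts after the first base of each site, so after position 217.
Combined cut positions: 129, 217, 230.
Circular molecule, 3 cuts → 3 fragments:
  130–217 → 88 bp
  218–230 → 13 bp
  231–271 then 1–129 → 41 + 129 = 170 bp
Sorted largest to smallest: 170, 88, 13 bp.

170, 88, 13 bp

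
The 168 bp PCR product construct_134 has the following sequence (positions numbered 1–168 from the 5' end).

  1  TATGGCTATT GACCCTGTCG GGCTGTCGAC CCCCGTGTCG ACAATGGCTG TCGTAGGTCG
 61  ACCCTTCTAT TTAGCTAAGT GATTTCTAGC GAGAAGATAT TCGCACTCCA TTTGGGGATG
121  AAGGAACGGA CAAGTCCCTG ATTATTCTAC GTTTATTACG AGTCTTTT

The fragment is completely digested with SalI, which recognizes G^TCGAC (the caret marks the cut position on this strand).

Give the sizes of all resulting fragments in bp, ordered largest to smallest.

SalI sites (GTCGAC) start at positions 25, 37, 57.
SalI cuts after the first base of each site, so after positions 25, 37, 57.
Linear molecule, 3 cuts → 4 fragments:
  1–25 → 25 bp
  26–37 → 12 bp
  38–57 → 20 bp
  58–168 → 111 bp
Sorted largest to smallest: 111, 25, 20, 12 bp.

111, 25, 20, 12 bp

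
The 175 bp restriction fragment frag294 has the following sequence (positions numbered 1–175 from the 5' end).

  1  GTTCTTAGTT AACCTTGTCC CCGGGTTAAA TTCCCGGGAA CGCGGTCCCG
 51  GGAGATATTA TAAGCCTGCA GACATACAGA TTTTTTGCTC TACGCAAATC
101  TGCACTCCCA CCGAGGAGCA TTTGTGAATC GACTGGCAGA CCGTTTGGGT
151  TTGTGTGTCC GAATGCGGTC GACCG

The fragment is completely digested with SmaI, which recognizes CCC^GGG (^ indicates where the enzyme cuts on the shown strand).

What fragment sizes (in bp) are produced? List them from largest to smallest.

126, 22, 14, 13 bp

SmaI sites (CCCGGG) start at positions 20, 33, 47.
SmaI cuts after base 3 of each site, so after positions 22, 35, 49.
Linear molecule, 3 cuts → 4 fragments:
  1–22 → 22 bp
  23–35 → 13 bp
  36–49 → 14 bp
  50–175 → 126 bp
Sorted largest to smallest: 126, 22, 14, 13 bp.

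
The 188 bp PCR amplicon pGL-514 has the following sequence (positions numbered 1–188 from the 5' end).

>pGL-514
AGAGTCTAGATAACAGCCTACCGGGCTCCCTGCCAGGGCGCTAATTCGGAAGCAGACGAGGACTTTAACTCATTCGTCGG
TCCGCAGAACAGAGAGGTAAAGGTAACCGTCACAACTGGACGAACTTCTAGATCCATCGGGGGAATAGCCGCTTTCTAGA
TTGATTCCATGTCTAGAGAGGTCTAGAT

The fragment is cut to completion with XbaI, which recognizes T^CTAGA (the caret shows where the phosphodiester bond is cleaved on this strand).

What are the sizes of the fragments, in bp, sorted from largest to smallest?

122, 28, 17, 10, 6, 5 bp

XbaI sites (TCTAGA) start at positions 5, 127, 155, 172, 182.
XbaI cuts after the first base of each site, so after positions 5, 127, 155, 172, 182.
Linear molecule, 5 cuts → 6 fragments:
  1–5 → 5 bp
  6–127 → 122 bp
  128–155 → 28 bp
  156–172 → 17 bp
  173–182 → 10 bp
  183–188 → 6 bp
Sorted largest to smallest: 122, 28, 17, 10, 6, 5 bp.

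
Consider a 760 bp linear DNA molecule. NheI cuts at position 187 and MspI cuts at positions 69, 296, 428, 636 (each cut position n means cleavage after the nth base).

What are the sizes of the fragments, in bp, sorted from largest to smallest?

Combined cut positions (sorted): 69, 187, 296, 428, 636.
Linear molecule, 5 cuts → 6 fragments:
  69 − 0 = 69 bp
  187 − 69 = 118 bp
  296 − 187 = 109 bp
  428 − 296 = 132 bp
  636 − 428 = 208 bp
  760 − 636 = 124 bp
Sorted largest to smallest: 208, 132, 124, 118, 109, 69 bp.

208, 132, 124, 118, 109, 69 bp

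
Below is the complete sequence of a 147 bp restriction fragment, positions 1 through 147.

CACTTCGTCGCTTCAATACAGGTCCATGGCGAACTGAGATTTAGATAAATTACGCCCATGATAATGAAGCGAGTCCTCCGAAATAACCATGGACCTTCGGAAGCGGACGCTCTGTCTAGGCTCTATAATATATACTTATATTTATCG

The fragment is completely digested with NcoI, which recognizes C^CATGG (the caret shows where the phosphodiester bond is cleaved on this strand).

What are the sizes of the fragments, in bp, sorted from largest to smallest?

63, 60, 24 bp

NcoI sites (CCATGG) start at positions 24, 87.
NcoI cuts after the first base of each site, so after positions 24, 87.
Linear molecule, 2 cuts → 3 fragments:
  1–24 → 24 bp
  25–87 → 63 bp
  88–147 → 60 bp
Sorted largest to smallest: 63, 60, 24 bp.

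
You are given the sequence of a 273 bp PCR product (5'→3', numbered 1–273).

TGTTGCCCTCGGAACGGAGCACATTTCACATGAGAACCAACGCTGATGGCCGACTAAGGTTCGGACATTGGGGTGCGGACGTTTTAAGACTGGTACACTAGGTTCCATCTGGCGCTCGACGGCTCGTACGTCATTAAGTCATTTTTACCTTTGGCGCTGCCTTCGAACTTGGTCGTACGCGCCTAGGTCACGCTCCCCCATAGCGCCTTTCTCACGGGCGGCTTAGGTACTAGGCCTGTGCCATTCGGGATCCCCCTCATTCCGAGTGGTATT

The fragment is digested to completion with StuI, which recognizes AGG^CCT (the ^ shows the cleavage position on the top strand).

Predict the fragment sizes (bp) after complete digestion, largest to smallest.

234, 39 bp

The StuI site (AGGCCT) starts at position 232.
StuI cuts after base 3 of each site, so after position 234.
Linear molecule, 1 cut → 2 fragments:
  1–234 → 234 bp
  235–273 → 39 bp
Sorted largest to smallest: 234, 39 bp.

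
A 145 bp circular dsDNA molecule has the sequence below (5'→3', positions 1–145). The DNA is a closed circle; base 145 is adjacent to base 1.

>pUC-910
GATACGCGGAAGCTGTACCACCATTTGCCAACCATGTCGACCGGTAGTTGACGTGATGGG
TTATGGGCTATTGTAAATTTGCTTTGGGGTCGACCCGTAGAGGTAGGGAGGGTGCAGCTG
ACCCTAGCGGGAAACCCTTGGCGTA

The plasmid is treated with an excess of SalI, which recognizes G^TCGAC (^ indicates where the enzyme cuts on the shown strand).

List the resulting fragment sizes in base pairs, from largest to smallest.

SalI sites (GTCGAC) start at positions 36, 89.
SalI cuts after the first base of each site, so after positions 36, 89.
Circular molecule, 2 cuts → 2 fragments:
  37–89 → 53 bp
  90–145 then 1–36 → 56 + 36 = 92 bp
Sorted largest to smallest: 92, 53 bp.

92, 53 bp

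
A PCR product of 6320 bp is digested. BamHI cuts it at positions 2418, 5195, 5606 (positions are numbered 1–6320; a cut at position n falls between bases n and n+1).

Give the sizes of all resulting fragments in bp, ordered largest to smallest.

Linear molecule, 3 cuts → 4 fragments:
  2418 − 0 = 2418 bp
  5195 − 2418 = 2777 bp
  5606 − 5195 = 411 bp
  6320 − 5606 = 714 bp
Sorted largest to smallest: 2777, 2418, 714, 411 bp.

2777, 2418, 714, 411 bp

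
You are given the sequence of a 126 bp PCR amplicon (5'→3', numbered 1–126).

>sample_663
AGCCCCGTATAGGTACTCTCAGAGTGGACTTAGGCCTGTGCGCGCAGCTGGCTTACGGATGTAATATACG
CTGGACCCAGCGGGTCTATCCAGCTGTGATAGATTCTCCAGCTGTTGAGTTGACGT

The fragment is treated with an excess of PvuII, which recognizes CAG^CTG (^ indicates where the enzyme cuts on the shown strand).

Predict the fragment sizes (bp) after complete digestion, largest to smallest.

PvuII sites (CAGCTG) start at positions 45, 91, 109.
PvuII cuts after base 3 of each site, so after positions 47, 93, 111.
Linear molecule, 3 cuts → 4 fragments:
  1–47 → 47 bp
  48–93 → 46 bp
  94–111 → 18 bp
  112–126 → 15 bp
Sorted largest to smallest: 47, 46, 18, 15 bp.

47, 46, 18, 15 bp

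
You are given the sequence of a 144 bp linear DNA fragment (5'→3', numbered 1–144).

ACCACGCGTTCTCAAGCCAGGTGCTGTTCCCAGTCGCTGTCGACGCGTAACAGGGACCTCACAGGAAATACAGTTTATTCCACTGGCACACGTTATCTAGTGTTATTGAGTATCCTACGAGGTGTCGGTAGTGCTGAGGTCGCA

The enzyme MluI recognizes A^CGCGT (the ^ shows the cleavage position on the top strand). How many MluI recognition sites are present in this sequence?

ACGCGT occurs starting at positions 4, 43.
MluI cuts at 2 sites.

2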